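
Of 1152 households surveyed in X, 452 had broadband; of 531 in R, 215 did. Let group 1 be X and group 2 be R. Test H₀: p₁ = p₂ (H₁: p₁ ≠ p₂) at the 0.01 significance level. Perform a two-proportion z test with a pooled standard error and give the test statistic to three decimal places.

p̂₁ = 452/1152 ≈ 0.39236, p̂₂ = 215/531 ≈ 0.40490.
Pooled p̂ = (452+215)/(1152+531) = 667/1683 = 0.39632.
SE = √(0.23925 × 0.00275129) = 0.02566.
z = (0.39236 − 0.40490)/0.02566 = -0.01254/0.02566 = -0.489.
Two-sided p-value ≈ 2·Φ(−0.489) = 0.6251; since p > α = 0.01, fail to reject H₀.

z = -0.489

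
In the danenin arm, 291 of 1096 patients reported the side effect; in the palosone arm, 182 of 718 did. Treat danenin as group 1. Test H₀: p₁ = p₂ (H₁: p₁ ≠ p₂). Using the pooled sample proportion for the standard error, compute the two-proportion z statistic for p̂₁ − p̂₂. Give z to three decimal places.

z = 0.571

p̂₁ = 291/1096 = 0.26551, p̂₂ = 182/718 = 0.25348.
Pooled p̂ = (291+182)/(1096+718) = 473/1814 = 0.26075.
SE = √(p̂(1−p̂)(1/n₁+1/n₂)) = √(0.26075·0.73925·0.00230517) = √(0.000444342) = 0.02108.
z = (0.26551 − 0.25348)/0.02108 = 0.01203/0.02108 = 0.571.
Two-sided p-value ≈ 2·Φ(−0.571) = 0.5682.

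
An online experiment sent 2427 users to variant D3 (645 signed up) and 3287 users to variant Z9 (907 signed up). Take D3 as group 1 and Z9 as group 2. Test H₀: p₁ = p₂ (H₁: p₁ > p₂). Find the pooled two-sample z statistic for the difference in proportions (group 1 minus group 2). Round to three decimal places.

z = -0.855

p̂₁ = 645/2427 ≈ 0.26576, p̂₂ = 907/3287 ≈ 0.27594.
Pooled p̂ = (645+907)/(2427+3287) = 1552/5714 = 0.27161.
SE = √(p̂(1−p̂)(1/n₁+1/n₂)) = √(0.27161·0.72839·0.00071626) = √(0.000141705) = 0.01190.
z = (0.26576 − 0.27594)/0.01190 = -0.01018/0.01190 = -0.855.
p-value = P(Z > -0.855) ≈ 0.8037.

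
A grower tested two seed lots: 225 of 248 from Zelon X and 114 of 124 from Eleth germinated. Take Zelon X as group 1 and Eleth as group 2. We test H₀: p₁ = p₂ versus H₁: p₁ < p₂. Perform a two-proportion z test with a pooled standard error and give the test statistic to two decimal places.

p̂₁ = 225/248 ≈ 0.9073, p̂₂ = 114/124 ≈ 0.9194.
Pooled p̂ = (225+114)/(248+124) = 339/372 = 0.9113.
SE = √(p̂(1−p̂)(1/n₁+1/n₂)) = √(0.9113·0.0887·0.0120968) = √(0.000977906) = 0.0313.
z = (0.9073 − 0.9194)/0.0313 = -0.0121/0.0313 = -0.39.
p-value = P(Z < -0.387) ≈ 0.3494.

z = -0.39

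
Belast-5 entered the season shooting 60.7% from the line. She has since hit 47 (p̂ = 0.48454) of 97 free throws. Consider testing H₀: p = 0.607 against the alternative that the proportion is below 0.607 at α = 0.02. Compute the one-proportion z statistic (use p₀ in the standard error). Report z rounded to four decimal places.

z = -2.4695

p̂ = 47/97 = 0.484536.
Standard error under H₀: √(0.607×0.393/97) = 0.049591.
z = (0.484536 − 0.607)/0.049591 = -0.122464/0.049591 = -2.4695.
p-value = P(Z < -2.469) ≈ 0.0068, so at α = 0.02 we reject H₀.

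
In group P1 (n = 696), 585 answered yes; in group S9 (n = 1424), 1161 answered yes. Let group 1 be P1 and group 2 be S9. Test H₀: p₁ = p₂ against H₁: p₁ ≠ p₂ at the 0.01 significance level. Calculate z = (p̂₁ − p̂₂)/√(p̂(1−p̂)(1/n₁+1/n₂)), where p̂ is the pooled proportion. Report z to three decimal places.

z = 1.430

p̂₁ = 585/696 = 0.84052, p̂₂ = 1161/1424 = 0.81531.
Pooled p̂ = (585+1161)/(696+1424) = 1746/2120 = 0.82358.
SE = √(p̂(1−p̂)(1/n₁+1/n₂)) = √(0.82358·0.17642·0.00213903) = √(0.000310786) = 0.01763.
z = (0.84052 − 0.81531)/0.01763 = 0.02521/0.01763 = 1.430.
p-value = 2·P(Z > 1.430) ≈ 0.1527. With α = 0.01, fail to reject H₀.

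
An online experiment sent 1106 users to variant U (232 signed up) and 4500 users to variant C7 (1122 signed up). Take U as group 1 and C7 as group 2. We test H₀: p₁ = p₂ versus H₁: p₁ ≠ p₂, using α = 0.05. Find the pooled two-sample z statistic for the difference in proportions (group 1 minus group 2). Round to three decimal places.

z = -2.755

p̂₁ = 232/1106 ≈ 0.2097649, p̂₂ = 1122/4500 ≈ 0.2493333.
Pooled p̂ = (232+1122)/(1106+4500) = 1354/5606 = 0.2415269.
SE = √(p̂(1−p̂)(1/n₁+1/n₂)) = √(0.2415269·0.7584731·0.00112638) = √(0.000206344) = 0.0143647.
z = (0.2097649 − 0.2493333)/0.0143647 = -0.0395684/0.0143647 = -2.755.
Two-sided p-value ≈ 2·Φ(−2.755) = 0.0059; since p < α = 0.05, reject H₀.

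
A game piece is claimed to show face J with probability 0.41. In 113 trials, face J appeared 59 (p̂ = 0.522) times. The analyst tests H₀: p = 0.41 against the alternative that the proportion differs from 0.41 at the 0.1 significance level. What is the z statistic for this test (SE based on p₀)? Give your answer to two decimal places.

p̂ = 59/113 ≈ 0.5221.
Under H₀, SE = √(0.41·0.59/113) = √(0.00214071) = 0.0463.
z = (0.5221 − 0.41)/0.0463 = 0.1121/0.0463 = 2.42.
Two-sided p-value ≈ 2·Φ(−2.423) = 0.0154; since p < α = 0.1, reject H₀.

z = 2.42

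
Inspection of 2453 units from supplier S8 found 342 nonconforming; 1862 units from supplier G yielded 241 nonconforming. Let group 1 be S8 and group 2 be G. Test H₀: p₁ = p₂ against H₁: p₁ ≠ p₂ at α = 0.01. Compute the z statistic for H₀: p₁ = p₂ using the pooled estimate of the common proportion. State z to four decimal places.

z = 0.9508

p̂₁ = 342/2453 ≈ 0.139421, p̂₂ = 241/1862 ≈ 0.129431.
Pooled p̂ = (342+241)/(2453+1862) = 583/4315 = 0.135110.
SE = √(0.116855 × 0.000944721) = 0.010507.
z = (0.139421 − 0.129431)/0.010507 = 0.009990/0.010507 = 0.9508.
p-value = 2·P(Z > 0.951) ≈ 0.3417, so at α = 0.01 we fail to reject H₀.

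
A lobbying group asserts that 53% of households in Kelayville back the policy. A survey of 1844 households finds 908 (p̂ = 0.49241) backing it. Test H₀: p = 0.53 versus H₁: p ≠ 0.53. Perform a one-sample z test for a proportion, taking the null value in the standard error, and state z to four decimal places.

p̂ = 908/1844 ≈ 0.4924078.
SE = √(p₀(1−p₀)/n) = √(0.2491/1844) = 0.0116227.
z = (0.4924078 − 0.53)/0.0116227 = -0.0375922/0.0116227 = -3.2344.

z = -3.2344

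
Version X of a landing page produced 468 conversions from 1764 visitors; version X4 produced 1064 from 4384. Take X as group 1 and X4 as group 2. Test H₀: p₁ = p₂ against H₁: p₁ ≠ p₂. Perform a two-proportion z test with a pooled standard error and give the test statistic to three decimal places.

z = 1.854

p̂₁ = 468/1764 = 0.2653061, p̂₂ = 1064/4384 = 0.2427007.
Pooled p̂ = (468+1064)/(1764+4384) = 1532/6148 = 0.2491867.
SE = √(0.187093 × 0.000794996) = 0.0121958.
z = (0.2653061 − 0.2427007)/0.0121958 = 0.0226054/0.0121958 = 1.854.
p-value = 2·P(Z > 1.854) ≈ 0.0638.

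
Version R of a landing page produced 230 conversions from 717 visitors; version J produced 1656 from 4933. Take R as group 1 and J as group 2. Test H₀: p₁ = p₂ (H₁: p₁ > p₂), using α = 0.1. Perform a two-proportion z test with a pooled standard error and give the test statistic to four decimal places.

p̂₁ = 230/717 ≈ 0.3207810, p̂₂ = 1656/4933 ≈ 0.3356984.
Pooled p̂ = (230+1656)/(717+4933) = 1886/5650 = 0.3338053.
SE = √(p̂(1−p̂)(1/n₁+1/n₂)) = √(0.3338053·0.6661947·0.00159742) = √(0.000355232) = 0.0188476.
z = (0.3207810 − 0.3356984)/0.0188476 = -0.0149174/0.0188476 = -0.7915.
p-value = P(Z > -0.791) ≈ 0.7857. With α = 0.1, fail to reject H₀.

z = -0.7915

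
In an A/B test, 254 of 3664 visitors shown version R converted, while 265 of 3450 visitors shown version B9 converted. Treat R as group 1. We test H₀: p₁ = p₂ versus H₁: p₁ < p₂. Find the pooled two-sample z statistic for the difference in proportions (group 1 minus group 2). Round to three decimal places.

p̂₁ = 254/3664 = 0.06932, p̂₂ = 265/3450 = 0.07681.
Pooled p̂ = (254+265)/(3664+3450) = 519/7114 = 0.07295.
SE = √(p̂(1−p̂)(1/n₁+1/n₂)) = √(0.07295·0.92705·0.000562781) = √(3.80622e-05) = 0.00617.
z = (0.06932 − 0.07681)/0.00617 = -0.00749/0.00617 = -1.214.
p-value = P(Z < -1.214) ≈ 0.1124.

z = -1.214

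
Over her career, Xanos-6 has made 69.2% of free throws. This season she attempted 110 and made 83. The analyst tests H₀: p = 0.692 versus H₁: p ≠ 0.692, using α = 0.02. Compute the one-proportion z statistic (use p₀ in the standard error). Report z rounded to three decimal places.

z = 1.421

p̂ = 83/110 ≈ 0.75455.
Standard error under H₀: √(0.692×0.308/110) = 0.04402.
z = (0.75455 − 0.692)/0.04402 = 0.06255/0.04402 = 1.421.
p-value = 2·P(Z > 1.421) ≈ 0.1553. With α = 0.02, fail to reject H₀.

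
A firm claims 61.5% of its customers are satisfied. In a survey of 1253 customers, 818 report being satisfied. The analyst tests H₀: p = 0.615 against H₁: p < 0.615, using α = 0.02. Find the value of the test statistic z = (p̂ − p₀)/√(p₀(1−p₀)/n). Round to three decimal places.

p̂ = 818/1253 = 0.652833.
Standard error under H₀: √(0.615×0.385/1253) = 0.013747.
z = (0.652833 − 0.615)/0.013747 = 0.037833/0.013747 = 2.752.
p-value = P(Z < 2.752) ≈ 0.9970, so at α = 0.02 we fail to reject H₀.

z = 2.752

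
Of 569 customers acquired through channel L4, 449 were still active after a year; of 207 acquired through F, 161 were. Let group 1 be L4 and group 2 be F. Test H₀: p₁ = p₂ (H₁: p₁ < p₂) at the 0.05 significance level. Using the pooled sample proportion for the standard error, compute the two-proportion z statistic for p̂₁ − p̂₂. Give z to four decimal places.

p̂₁ = 449/569 ≈ 0.789104, p̂₂ = 161/207 ≈ 0.777778.
Pooled p̂ = (449+161)/(569+207) = 610/776 = 0.786082.
SE = √(0.168157 × 0.00658839) = 0.033285.
z = (0.789104 − 0.777778)/0.033285 = 0.011326/0.033285 = 0.3403.
p-value = P(Z < 0.340) ≈ 0.6332, so at α = 0.05 we fail to reject H₀.

z = 0.3403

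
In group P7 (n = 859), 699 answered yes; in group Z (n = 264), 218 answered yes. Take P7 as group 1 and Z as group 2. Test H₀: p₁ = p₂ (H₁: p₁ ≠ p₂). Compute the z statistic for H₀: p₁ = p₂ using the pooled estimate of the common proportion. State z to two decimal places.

p̂₁ = 699/859 = 0.8137, p̂₂ = 218/264 = 0.8258.
Pooled p̂ = (699+218)/(859+264) = 917/1123 = 0.8166.
SE = √(p̂(1−p̂)(1/n₁+1/n₂)) = √(0.8166·0.1834·0.00495202) = √(0.000741754) = 0.0272.
z = (0.8137 − 0.8258)/0.0272 = -0.0121/0.0272 = -0.44.

z = -0.44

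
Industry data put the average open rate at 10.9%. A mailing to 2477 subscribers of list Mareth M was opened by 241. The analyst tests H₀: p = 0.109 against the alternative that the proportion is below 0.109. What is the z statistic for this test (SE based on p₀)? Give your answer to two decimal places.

z = -1.87

p̂ = 241/2477 = 0.09730.
Standard error under H₀: √(0.109×0.891/2477) = 0.00626.
z = (0.09730 − 0.109)/0.00626 = -0.01170/0.00626 = -1.87.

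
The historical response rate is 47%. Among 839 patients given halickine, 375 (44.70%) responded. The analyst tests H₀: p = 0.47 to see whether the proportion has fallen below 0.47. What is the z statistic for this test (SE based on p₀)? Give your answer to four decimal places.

p̂ = 375/839 = 0.446961.
Standard error under H₀: √(0.47×0.53/839) = 0.017231.
z = (0.446961 − 0.47)/0.017231 = -0.023039/0.017231 = -1.3371.

z = -1.3371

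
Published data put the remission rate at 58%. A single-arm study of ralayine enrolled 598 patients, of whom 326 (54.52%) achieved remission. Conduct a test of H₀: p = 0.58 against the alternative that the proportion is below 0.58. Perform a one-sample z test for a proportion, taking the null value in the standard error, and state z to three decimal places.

z = -1.727

p̂ = 326/598 ≈ 0.54515.
Under H₀, SE = √(0.58·0.42/598) = √(0.000407358) = 0.02018.
z = (0.54515 − 0.58)/0.02018 = -0.03485/0.02018 = -1.727.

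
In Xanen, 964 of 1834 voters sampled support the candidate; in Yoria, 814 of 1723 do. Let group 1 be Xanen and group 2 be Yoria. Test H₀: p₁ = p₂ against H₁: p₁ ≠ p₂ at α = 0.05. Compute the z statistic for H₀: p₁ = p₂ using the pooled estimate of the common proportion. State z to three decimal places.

p̂₁ = 964/1834 = 0.525627, p̂₂ = 814/1723 = 0.472432.
Pooled p̂ = (964+814)/(1834+1723) = 1778/3557 = 0.499859.
SE = √(p̂(1−p̂)(1/n₁+1/n₂)) = √(0.499859·0.500141·0.00112564) = √(0.00028141) = 0.016775.
z = (0.525627 − 0.472432)/0.016775 = 0.053195/0.016775 = 3.171.
p-value = 2·P(Z > 3.171) ≈ 0.0015. With α = 0.05, reject H₀.

z = 3.171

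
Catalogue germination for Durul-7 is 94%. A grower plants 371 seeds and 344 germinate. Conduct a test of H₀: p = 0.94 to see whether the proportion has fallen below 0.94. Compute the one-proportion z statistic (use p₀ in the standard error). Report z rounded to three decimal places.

p̂ = 344/371 = 0.92722.
Under H₀, SE = √(0.94·0.06/371) = √(0.000152022) = 0.01233.
z = (0.92722 − 0.94)/0.01233 = -0.01278/0.01233 = -1.036.

z = -1.036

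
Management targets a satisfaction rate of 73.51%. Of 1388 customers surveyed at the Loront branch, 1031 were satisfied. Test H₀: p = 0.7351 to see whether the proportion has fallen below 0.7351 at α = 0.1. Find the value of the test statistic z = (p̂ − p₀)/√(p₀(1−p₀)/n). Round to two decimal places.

p̂ = 1031/1388 = 0.7428.
Standard error under H₀: √(0.7351×0.2649/1388) = 0.0118.
z = (0.7428 − 0.7351)/0.0118 = 0.0077/0.0118 = 0.65.
p-value = P(Z < 0.650) ≈ 0.7421. With α = 0.1, fail to reject H₀.

z = 0.65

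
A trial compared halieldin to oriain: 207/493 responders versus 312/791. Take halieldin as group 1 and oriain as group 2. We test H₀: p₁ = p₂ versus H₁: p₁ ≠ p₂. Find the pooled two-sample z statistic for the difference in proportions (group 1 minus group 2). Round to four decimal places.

z = 0.9035

p̂₁ = 207/493 ≈ 0.419878, p̂₂ = 312/791 ≈ 0.394437.
Pooled p̂ = (207+312)/(493+791) = 519/1284 = 0.404206.
SE = √(p̂(1−p̂)(1/n₁+1/n₂)) = √(0.404206·0.595794·0.00329262) = √(0.00079294) = 0.028159.
z = (0.419878 − 0.394437)/0.028159 = 0.025441/0.028159 = 0.9035.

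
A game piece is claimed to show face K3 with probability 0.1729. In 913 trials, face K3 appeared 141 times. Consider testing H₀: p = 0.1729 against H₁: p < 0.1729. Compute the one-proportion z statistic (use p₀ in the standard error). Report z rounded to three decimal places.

p̂ = 141/913 ≈ 0.154436.
Standard error under H₀: √(0.1729×0.8271/913) = 0.012515.
z = (0.154436 − 0.1729)/0.012515 = -0.018464/0.012515 = -1.475.
p-value = P(Z < -1.475) ≈ 0.0701.

z = -1.475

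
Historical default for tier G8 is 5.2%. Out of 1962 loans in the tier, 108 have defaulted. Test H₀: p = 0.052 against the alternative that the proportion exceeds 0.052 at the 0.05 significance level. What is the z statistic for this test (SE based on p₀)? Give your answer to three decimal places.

z = 0.608

p̂ = 108/1962 ≈ 0.055046.
Standard error under H₀: √(0.052×0.948/1962) = 0.005013.
z = (0.055046 − 0.052)/0.005013 = 0.003046/0.005013 = 0.608.
p-value = P(Z > 0.608) ≈ 0.2717; since p > α = 0.05, fail to reject H₀.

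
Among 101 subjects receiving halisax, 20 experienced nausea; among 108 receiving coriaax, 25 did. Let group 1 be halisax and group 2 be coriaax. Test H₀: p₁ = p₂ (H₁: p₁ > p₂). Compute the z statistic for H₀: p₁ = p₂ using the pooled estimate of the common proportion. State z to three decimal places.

z = -0.588

p̂₁ = 20/101 ≈ 0.19802, p̂₂ = 25/108 ≈ 0.23148.
Pooled p̂ = (20+25)/(101+108) = 45/209 = 0.21531.
SE = √(p̂(1−p̂)(1/n₁+1/n₂)) = √(0.21531·0.78469·0.0191602) = √(0.00323717) = 0.05690.
z = (0.19802 − 0.23148)/0.05690 = -0.03346/0.05690 = -0.588.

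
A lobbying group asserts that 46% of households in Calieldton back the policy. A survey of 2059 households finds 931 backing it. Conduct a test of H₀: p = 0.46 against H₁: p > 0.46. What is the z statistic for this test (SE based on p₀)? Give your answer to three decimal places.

z = -0.714

p̂ = 931/2059 = 0.45216.
SE = √(p₀(1−p₀)/n) = √(0.2484/2059) = 0.01098.
z = (0.45216 − 0.46)/0.01098 = -0.00784/0.01098 = -0.714.
p-value = P(Z > -0.714) ≈ 0.7623.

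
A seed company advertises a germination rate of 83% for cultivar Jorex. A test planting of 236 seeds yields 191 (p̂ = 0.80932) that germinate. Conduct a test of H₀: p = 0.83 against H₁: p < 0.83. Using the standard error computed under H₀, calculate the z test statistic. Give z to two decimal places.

p̂ = 191/236 ≈ 0.80932.
SE = √(p₀(1−p₀)/n) = √(0.1411/236) = 0.02445.
z = (0.80932 − 0.83)/0.02445 = -0.02068/0.02445 = -0.85.
p-value = P(Z < -0.846) ≈ 0.1989.

z = -0.85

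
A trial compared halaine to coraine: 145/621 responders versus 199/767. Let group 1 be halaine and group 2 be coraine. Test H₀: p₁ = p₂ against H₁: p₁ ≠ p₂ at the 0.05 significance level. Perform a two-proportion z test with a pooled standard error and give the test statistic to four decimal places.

p̂₁ = 145/621 ≈ 0.233494, p̂₂ = 199/767 ≈ 0.259452.
Pooled p̂ = (145+199)/(621+767) = 344/1388 = 0.247839.
SE = √(p̂(1−p̂)(1/n₁+1/n₂)) = √(0.247839·0.752161·0.00291409) = √(0.000543228) = 0.023307.
z = (0.233494 − 0.259452)/0.023307 = -0.025958/0.023307 = -1.1137.
Two-sided p-value ≈ 2·Φ(−1.114) = 0.2654; since p > α = 0.05, fail to reject H₀.

z = -1.1137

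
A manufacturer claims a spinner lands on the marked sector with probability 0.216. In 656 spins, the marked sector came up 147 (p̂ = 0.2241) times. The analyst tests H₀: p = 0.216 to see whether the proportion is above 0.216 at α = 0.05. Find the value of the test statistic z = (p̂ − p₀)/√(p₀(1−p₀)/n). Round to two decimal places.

z = 0.50

p̂ = 147/656 = 0.2241.
Standard error under H₀: √(0.216×0.784/656) = 0.0161.
z = (0.2241 − 0.216)/0.0161 = 0.0081/0.0161 = 0.50.
p-value = P(Z > 0.503) ≈ 0.3074, so at α = 0.05 we fail to reject H₀.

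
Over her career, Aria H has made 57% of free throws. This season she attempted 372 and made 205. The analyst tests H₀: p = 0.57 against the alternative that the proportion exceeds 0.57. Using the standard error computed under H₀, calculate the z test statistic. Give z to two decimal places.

z = -0.74

p̂ = 205/372 ≈ 0.5511.
Under H₀, SE = √(0.57·0.43/372) = √(0.000658871) = 0.0257.
z = (0.5511 − 0.57)/0.0257 = -0.0189/0.0257 = -0.74.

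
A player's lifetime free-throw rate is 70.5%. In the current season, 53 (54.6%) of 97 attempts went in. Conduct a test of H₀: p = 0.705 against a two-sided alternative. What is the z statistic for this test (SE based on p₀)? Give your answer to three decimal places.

z = -3.425

p̂ = 53/97 ≈ 0.546392.
Standard error under H₀: √(0.705×0.295/97) = 0.046304.
z = (0.546392 − 0.705)/0.046304 = -0.158608/0.046304 = -3.425.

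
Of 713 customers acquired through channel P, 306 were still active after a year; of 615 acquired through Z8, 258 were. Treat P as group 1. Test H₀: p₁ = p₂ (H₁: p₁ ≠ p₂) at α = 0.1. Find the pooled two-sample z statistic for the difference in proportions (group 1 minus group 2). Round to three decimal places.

z = 0.355

p̂₁ = 306/713 = 0.42917, p̂₂ = 258/615 = 0.41951.
Pooled p̂ = (306+258)/(713+615) = 564/1328 = 0.42470.
SE = √(0.24433 × 0.00302854) = 0.02720.
z = (0.42917 − 0.41951)/0.02720 = 0.00966/0.02720 = 0.355.
Two-sided p-value ≈ 2·Φ(−0.355) = 0.7225; since p > α = 0.1, fail to reject H₀.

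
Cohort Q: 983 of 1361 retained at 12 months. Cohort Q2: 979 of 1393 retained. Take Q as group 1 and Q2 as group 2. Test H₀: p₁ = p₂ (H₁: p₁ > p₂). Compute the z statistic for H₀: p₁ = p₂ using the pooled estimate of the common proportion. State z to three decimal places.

z = 1.128

p̂₁ = 983/1361 ≈ 0.72226, p̂₂ = 979/1393 ≈ 0.70280.
Pooled p̂ = (983+979)/(1361+1393) = 1962/2754 = 0.71242.
SE = √(0.204878 × 0.00145263) = 0.01725.
z = (0.72226 − 0.70280)/0.01725 = 0.01946/0.01725 = 1.128.
p-value = P(Z > 1.128) ≈ 0.1296.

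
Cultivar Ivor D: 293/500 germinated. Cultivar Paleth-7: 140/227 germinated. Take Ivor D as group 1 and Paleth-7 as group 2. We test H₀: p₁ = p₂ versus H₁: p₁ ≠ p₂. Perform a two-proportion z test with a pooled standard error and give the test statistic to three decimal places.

p̂₁ = 293/500 ≈ 0.58600, p̂₂ = 140/227 ≈ 0.61674.
Pooled p̂ = (293+140)/(500+227) = 433/727 = 0.59560.
SE = √(p̂(1−p̂)(1/n₁+1/n₂)) = √(0.59560·0.40440·0.00640529) = √(0.00154278) = 0.03928.
z = (0.58600 − 0.61674)/0.03928 = -0.03074/0.03928 = -0.783.

z = -0.783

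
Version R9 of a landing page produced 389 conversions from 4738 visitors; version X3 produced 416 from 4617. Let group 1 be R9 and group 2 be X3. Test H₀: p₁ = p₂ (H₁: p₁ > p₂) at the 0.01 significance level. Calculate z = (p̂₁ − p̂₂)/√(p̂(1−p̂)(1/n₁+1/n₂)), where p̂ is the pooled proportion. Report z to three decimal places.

z = -1.379

p̂₁ = 389/4738 = 0.08210, p̂₂ = 416/4617 = 0.09010.
Pooled p̂ = (389+416)/(4738+4617) = 805/9355 = 0.08605.
SE = √(p̂(1−p̂)(1/n₁+1/n₂)) = √(0.08605·0.91395·0.00042765) = √(3.36328e-05) = 0.00580.
z = (0.08210 − 0.09010)/0.00580 = -0.00800/0.00580 = -1.379.
p-value = P(Z > -1.379) ≈ 0.9161; since p > α = 0.01, fail to reject H₀.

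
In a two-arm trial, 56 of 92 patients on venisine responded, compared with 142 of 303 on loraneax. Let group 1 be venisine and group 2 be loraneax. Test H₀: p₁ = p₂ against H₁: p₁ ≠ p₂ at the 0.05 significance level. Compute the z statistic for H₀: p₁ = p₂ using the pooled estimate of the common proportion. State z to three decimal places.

p̂₁ = 56/92 = 0.60870, p̂₂ = 142/303 = 0.46865.
Pooled p̂ = (56+142)/(92+303) = 198/395 = 0.50127.
SE = √(0.249998 × 0.0141699) = 0.05952.
z = (0.60870 − 0.46865)/0.05952 = 0.14005/0.05952 = 2.353.
p-value = 2·P(Z > 2.353) ≈ 0.0186, so at α = 0.05 we reject H₀.

z = 2.353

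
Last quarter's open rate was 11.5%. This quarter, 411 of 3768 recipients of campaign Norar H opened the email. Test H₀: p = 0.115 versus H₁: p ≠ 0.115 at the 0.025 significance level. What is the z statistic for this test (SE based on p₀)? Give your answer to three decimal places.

z = -1.140

p̂ = 411/3768 = 0.109076.
Under H₀, SE = √(0.115·0.885/3768) = √(2.70104e-05) = 0.005197.
z = (0.109076 − 0.115)/0.005197 = -0.005924/0.005197 = -1.140.
p-value = 2·P(Z > 1.140) ≈ 0.2544. With α = 0.025, fail to reject H₀.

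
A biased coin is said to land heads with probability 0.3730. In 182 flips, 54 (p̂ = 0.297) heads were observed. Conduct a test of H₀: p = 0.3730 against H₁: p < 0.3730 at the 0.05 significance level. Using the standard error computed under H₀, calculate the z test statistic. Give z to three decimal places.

z = -2.128

p̂ = 54/182 ≈ 0.29670.
SE = √(p₀(1−p₀)/n) = √(0.23387/182) = 0.03585.
z = (0.29670 − 0.373)/0.03585 = -0.07630/0.03585 = -2.128.
p-value = P(Z < -2.128) ≈ 0.0167. With α = 0.05, reject H₀.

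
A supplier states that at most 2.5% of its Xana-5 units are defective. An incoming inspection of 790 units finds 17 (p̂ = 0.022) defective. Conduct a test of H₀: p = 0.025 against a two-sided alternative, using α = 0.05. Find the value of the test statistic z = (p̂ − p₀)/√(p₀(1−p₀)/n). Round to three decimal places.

p̂ = 17/790 = 0.02152.
Standard error under H₀: √(0.025×0.975/790) = 0.00555.
z = (0.02152 − 0.025)/0.00555 = -0.00348/0.00555 = -0.627.
Two-sided p-value ≈ 2·Φ(−0.627) = 0.5309, so at α = 0.05 we fail to reject H₀.

z = -0.627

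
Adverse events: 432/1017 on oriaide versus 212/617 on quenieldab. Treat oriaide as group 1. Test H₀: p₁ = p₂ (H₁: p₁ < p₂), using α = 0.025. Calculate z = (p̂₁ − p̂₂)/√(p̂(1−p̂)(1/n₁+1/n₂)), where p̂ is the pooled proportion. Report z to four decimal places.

p̂₁ = 432/1017 = 0.4247788, p̂₂ = 212/617 = 0.3435981.
Pooled p̂ = (432+212)/(1017+617) = 644/1634 = 0.3941248.
SE = √(p̂(1−p̂)(1/n₁+1/n₂)) = √(0.3941248·0.6058752·0.00260403) = √(0.000621817) = 0.0249363.
z = (0.4247788 − 0.3435981)/0.0249363 = 0.0811807/0.0249363 = 3.2555.
p-value = P(Z < 3.256) ≈ 0.9994; since p > α = 0.025, fail to reject H₀.

z = 3.2555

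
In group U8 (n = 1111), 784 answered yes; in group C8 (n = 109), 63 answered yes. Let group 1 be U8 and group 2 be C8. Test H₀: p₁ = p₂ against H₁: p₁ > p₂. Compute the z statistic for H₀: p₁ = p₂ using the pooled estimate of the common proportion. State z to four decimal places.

z = 2.7613

p̂₁ = 784/1111 = 0.705671, p̂₂ = 63/109 = 0.577982.
Pooled p̂ = (784+63)/(1111+109) = 847/1220 = 0.694262.
SE = √(p̂(1−p̂)(1/n₁+1/n₂)) = √(0.694262·0.305738·0.0100744) = √(0.00213841) = 0.046243.
z = (0.705671 − 0.577982)/0.046243 = 0.127689/0.046243 = 2.7613.
p-value = P(Z > 2.761) ≈ 0.0029.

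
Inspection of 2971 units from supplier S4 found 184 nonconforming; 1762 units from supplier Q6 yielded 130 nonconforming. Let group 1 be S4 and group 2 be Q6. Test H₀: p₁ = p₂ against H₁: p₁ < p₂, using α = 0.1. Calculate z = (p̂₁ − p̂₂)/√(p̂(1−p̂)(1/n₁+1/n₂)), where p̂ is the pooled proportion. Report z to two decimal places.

p̂₁ = 184/2971 ≈ 0.06193, p̂₂ = 130/1762 ≈ 0.07378.
Pooled p̂ = (184+130)/(2971+1762) = 314/4733 = 0.06634.
SE = √(0.0619413 × 0.000904124) = 0.00748.
z = (0.06193 − 0.07378)/0.00748 = -0.01185/0.00748 = -1.58.
p-value = P(Z < -1.583) ≈ 0.0567, so at α = 0.1 we reject H₀.

z = -1.58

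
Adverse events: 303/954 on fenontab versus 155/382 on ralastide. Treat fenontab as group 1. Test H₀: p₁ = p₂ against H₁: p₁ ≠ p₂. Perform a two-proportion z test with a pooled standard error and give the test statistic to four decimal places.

p̂₁ = 303/954 = 0.317610, p̂₂ = 155/382 = 0.405759.
Pooled p̂ = (303+155)/(954+382) = 458/1336 = 0.342814.
SE = √(0.225293 × 0.00366602) = 0.028739.
z = (0.317610 − 0.405759)/0.028739 = -0.088149/0.028739 = -3.0672.
Two-sided p-value ≈ 2·Φ(−3.067) = 0.0022.

z = -3.0672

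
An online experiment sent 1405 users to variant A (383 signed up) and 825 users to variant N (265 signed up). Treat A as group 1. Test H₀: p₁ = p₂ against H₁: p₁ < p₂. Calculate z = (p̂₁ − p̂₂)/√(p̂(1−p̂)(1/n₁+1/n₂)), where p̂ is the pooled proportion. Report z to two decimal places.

z = -2.44

p̂₁ = 383/1405 ≈ 0.2726, p̂₂ = 265/825 ≈ 0.3212.
Pooled p̂ = (383+265)/(1405+825) = 648/2230 = 0.2906.
SE = √(p̂(1−p̂)(1/n₁+1/n₂)) = √(0.2906·0.7094·0.00192386) = √(0.000396594) = 0.0199.
z = (0.2726 − 0.3212)/0.0199 = -0.0486/0.0199 = -2.44.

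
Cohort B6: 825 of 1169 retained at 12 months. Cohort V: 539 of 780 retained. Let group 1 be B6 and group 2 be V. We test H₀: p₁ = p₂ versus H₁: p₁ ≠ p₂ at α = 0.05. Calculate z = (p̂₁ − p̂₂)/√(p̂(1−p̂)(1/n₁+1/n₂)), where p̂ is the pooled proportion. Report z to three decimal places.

z = 0.694

p̂₁ = 825/1169 = 0.70573, p̂₂ = 539/780 = 0.69103.
Pooled p̂ = (825+539)/(1169+780) = 1364/1949 = 0.69985.
SE = √(0.210062 × 0.00213748) = 0.02119.
z = (0.70573 − 0.69103)/0.02119 = 0.01470/0.02119 = 0.694.
Two-sided p-value ≈ 2·Φ(−0.694) = 0.4877, so at α = 0.05 we fail to reject H₀.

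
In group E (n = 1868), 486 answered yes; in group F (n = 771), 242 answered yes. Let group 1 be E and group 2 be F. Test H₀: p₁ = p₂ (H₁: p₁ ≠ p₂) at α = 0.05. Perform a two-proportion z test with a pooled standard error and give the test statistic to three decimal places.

z = -2.807

p̂₁ = 486/1868 ≈ 0.260171, p̂₂ = 242/771 ≈ 0.313878.
Pooled p̂ = (486+242)/(1868+771) = 728/2639 = 0.275862.
SE = √(p̂(1−p̂)(1/n₁+1/n₂)) = √(0.275862·0.724138·0.00183235) = √(0.000366034) = 0.019132.
z = (0.260171 − 0.313878)/0.019132 = -0.053707/0.019132 = -2.807.
p-value = 2·P(Z > 2.807) ≈ 0.0050, so at α = 0.05 we reject H₀.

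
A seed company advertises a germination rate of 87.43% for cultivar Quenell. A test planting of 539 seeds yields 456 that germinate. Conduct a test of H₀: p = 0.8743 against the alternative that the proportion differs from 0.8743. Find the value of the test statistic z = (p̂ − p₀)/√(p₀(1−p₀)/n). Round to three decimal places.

p̂ = 456/539 = 0.84601.
Standard error under H₀: √(0.8743×0.1257/539) = 0.01428.
z = (0.84601 − 0.8743)/0.01428 = -0.02829/0.01428 = -1.981.

z = -1.981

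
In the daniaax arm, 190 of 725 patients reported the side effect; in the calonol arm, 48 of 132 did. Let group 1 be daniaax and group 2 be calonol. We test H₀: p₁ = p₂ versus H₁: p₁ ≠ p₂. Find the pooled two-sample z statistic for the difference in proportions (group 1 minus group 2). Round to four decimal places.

p̂₁ = 190/725 = 0.262069, p̂₂ = 48/132 = 0.363636.
Pooled p̂ = (190+48)/(725+132) = 238/857 = 0.277713.
SE = √(p̂(1−p̂)(1/n₁+1/n₂)) = √(0.277713·0.722287·0.00895507) = √(0.00179628) = 0.042383.
z = (0.262069 − 0.363636)/0.042383 = -0.101567/0.042383 = -2.3964.

z = -2.3964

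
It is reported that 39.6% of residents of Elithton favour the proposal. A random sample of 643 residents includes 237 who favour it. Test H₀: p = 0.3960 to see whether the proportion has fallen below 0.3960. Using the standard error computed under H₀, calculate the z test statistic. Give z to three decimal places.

z = -1.421

p̂ = 237/643 ≈ 0.36858.
SE = √(p₀(1−p₀)/n) = √(0.23918/643) = 0.01929.
z = (0.36858 − 0.396)/0.01929 = -0.02742/0.01929 = -1.421.
p-value = P(Z < -1.421) ≈ 0.0776.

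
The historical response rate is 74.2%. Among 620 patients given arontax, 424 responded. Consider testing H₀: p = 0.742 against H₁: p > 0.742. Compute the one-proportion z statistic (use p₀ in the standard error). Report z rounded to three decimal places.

z = -3.308

p̂ = 424/620 ≈ 0.68387.
Standard error under H₀: √(0.742×0.258/620) = 0.01757.
z = (0.68387 − 0.742)/0.01757 = -0.05813/0.01757 = -3.308.
p-value = P(Z > -3.308) ≈ 0.9995.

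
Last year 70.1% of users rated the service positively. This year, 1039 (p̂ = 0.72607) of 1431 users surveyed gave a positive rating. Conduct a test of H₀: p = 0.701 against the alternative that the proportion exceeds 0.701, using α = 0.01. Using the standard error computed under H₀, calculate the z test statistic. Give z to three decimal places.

z = 2.071

p̂ = 1039/1431 = 0.726066.
SE = √(p₀(1−p₀)/n) = √(0.2096/1431) = 0.012102.
z = (0.726066 − 0.701)/0.012102 = 0.025066/0.012102 = 2.071.
p-value = P(Z > 2.071) ≈ 0.0192; since p > α = 0.01, fail to reject H₀.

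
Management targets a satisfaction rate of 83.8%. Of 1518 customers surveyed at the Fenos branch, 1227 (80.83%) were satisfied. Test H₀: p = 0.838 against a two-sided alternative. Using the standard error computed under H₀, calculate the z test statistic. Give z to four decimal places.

p̂ = 1227/1518 ≈ 0.8083004.
Standard error under H₀: √(0.838×0.162/1518) = 0.0094568.
z = (0.8083004 − 0.838)/0.0094568 = -0.0296996/0.0094568 = -3.1406.

z = -3.1406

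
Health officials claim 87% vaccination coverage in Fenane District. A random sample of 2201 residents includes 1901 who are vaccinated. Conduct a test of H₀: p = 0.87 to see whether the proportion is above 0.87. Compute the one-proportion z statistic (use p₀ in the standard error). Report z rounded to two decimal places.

p̂ = 1901/2201 ≈ 0.8637.
Standard error under H₀: √(0.87×0.13/2201) = 0.0072.
z = (0.8637 − 0.87)/0.0072 = -0.0063/0.0072 = -0.88.
p-value = P(Z > -0.879) ≈ 0.8103.

z = -0.88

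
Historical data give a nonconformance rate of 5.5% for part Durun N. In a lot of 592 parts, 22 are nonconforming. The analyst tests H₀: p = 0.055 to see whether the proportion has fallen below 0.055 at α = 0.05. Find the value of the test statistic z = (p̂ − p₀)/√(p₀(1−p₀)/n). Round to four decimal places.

p̂ = 22/592 = 0.037162.
Standard error under H₀: √(0.055×0.945/592) = 0.009370.
z = (0.037162 − 0.055)/0.009370 = -0.017838/0.009370 = -1.9037.
p-value = P(Z < -1.904) ≈ 0.0285; since p < α = 0.05, reject H₀.

z = -1.9037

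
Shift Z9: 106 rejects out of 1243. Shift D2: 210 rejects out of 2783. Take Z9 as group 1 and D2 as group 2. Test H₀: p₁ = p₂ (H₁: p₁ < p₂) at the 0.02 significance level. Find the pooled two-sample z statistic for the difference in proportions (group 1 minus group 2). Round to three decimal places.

p̂₁ = 106/1243 = 0.085278, p̂₂ = 210/2783 = 0.075458.
Pooled p̂ = (106+210)/(1243+2783) = 316/4026 = 0.078490.
SE = √(0.0723292 × 0.00116383) = 0.009175.
z = (0.085278 − 0.075458)/0.009175 = 0.009820/0.009175 = 1.070.
p-value = P(Z < 1.070) ≈ 0.8577. With α = 0.02, fail to reject H₀.

z = 1.070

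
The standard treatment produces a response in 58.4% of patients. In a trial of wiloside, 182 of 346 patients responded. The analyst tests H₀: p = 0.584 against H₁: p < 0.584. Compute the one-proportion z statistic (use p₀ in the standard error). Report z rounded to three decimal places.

p̂ = 182/346 ≈ 0.52601.
SE = √(p₀(1−p₀)/n) = √(0.24294/346) = 0.02650.
z = (0.52601 − 0.584)/0.02650 = -0.05799/0.02650 = -2.188.
p-value = P(Z < -2.188) ≈ 0.0143.

z = -2.188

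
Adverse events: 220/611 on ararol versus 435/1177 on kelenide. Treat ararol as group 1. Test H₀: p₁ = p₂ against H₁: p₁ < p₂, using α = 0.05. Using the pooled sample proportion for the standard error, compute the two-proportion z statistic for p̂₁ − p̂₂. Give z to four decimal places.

z = -0.3962

p̂₁ = 220/611 = 0.360065, p̂₂ = 435/1177 = 0.369584.
Pooled p̂ = (220+435)/(611+1177) = 655/1788 = 0.366331.
SE = √(0.232133 × 0.00248628) = 0.024024.
z = (0.360065 − 0.369584)/0.024024 = -0.009519/0.024024 = -0.3962.
p-value = P(Z < -0.396) ≈ 0.3460, so at α = 0.05 we fail to reject H₀.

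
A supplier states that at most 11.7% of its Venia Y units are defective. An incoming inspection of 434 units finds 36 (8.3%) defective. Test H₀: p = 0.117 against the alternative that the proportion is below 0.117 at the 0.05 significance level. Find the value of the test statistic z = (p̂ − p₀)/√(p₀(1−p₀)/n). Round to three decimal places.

z = -2.207

p̂ = 36/434 = 0.08295.
Standard error under H₀: √(0.117×0.883/434) = 0.01543.
z = (0.08295 − 0.117)/0.01543 = -0.03405/0.01543 = -2.207.
p-value = P(Z < -2.207) ≈ 0.0137. With α = 0.05, reject H₀.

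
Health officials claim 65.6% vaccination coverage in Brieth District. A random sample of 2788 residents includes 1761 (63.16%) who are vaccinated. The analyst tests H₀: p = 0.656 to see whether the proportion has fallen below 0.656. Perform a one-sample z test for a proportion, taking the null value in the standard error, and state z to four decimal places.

p̂ = 1761/2788 = 0.6316356.
Under H₀, SE = √(0.656·0.344/2788) = √(8.09412e-05) = 0.0089967.
z = (0.6316356 − 0.656)/0.0089967 = -0.0243644/0.0089967 = -2.7081.
p-value = P(Z < -2.708) ≈ 0.0034.

z = -2.7081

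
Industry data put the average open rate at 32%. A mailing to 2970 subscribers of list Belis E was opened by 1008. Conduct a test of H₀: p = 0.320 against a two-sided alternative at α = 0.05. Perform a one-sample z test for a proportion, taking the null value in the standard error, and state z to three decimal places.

z = 2.266

p̂ = 1008/2970 = 0.339394.
Standard error under H₀: √(0.32×0.68/2970) = 0.008560.
z = (0.339394 − 0.32)/0.008560 = 0.019394/0.008560 = 2.266.
Two-sided p-value ≈ 2·Φ(−2.266) = 0.0235, so at α = 0.05 we reject H₀.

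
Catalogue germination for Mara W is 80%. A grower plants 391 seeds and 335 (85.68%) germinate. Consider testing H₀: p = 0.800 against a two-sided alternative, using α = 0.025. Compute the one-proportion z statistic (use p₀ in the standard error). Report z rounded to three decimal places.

p̂ = 335/391 = 0.85678.
Standard error under H₀: √(0.8×0.2/391) = 0.02023.
z = (0.85678 − 0.8)/0.02023 = 0.05678/0.02023 = 2.807.
p-value = 2·P(Z > 2.807) ≈ 0.0050. With α = 0.025, reject H₀.

z = 2.807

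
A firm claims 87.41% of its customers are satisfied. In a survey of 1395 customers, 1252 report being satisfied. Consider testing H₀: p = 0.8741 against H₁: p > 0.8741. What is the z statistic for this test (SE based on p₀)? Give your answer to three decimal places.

z = 2.634

p̂ = 1252/1395 = 0.89749.
Standard error under H₀: √(0.8741×0.1259/1395) = 0.00888.
z = (0.89749 − 0.8741)/0.00888 = 0.02339/0.00888 = 2.634.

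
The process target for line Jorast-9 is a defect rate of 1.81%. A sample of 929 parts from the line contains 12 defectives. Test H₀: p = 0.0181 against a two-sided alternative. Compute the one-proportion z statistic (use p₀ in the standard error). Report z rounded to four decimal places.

z = -1.1850

p̂ = 12/929 ≈ 0.012917.
Under H₀, SE = √(0.0181·0.9819/929) = √(1.91307e-05) = 0.004374.
z = (0.012917 − 0.0181)/0.004374 = -0.005183/0.004374 = -1.1850.
p-value = 2·P(Z > 1.185) ≈ 0.2360.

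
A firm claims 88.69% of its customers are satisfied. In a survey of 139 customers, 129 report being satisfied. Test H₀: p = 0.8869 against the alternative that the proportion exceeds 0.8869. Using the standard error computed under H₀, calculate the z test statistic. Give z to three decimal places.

z = 1.532

p̂ = 129/139 = 0.92806.
Under H₀, SE = √(0.8869·0.1131/139) = √(0.000721643) = 0.02686.
z = (0.92806 − 0.8869)/0.02686 = 0.04116/0.02686 = 1.532.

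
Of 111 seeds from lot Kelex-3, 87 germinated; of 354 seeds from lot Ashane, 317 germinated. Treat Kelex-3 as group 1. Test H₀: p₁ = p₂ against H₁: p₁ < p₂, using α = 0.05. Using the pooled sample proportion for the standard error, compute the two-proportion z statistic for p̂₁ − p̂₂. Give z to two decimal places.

p̂₁ = 87/111 ≈ 0.7838, p̂₂ = 317/354 ≈ 0.8955.
Pooled p̂ = (87+317)/(111+354) = 404/465 = 0.8688.
SE = √(p̂(1−p̂)(1/n₁+1/n₂)) = √(0.8688·0.1312·0.0118339) = √(0.00134875) = 0.0367.
z = (0.7838 − 0.8955)/0.0367 = -0.1117/0.0367 = -3.04.
p-value = P(Z < -3.041) ≈ 0.0012, so at α = 0.05 we reject H₀.

z = -3.04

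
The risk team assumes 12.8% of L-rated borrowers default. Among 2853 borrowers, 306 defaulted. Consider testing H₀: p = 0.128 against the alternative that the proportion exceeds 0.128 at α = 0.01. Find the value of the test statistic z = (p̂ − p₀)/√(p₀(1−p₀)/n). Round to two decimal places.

z = -3.32

p̂ = 306/2853 ≈ 0.10726.
SE = √(p₀(1−p₀)/n) = √(0.11162/2853) = 0.00625.
z = (0.10726 − 0.128)/0.00625 = -0.02074/0.00625 = -3.32.
p-value = P(Z > -3.317) ≈ 0.9995; since p > α = 0.01, fail to reject H₀.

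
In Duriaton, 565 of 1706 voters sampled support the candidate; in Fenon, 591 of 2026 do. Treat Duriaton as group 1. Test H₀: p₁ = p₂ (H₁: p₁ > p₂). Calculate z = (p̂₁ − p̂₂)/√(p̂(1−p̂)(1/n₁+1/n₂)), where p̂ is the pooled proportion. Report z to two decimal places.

z = 2.60

p̂₁ = 565/1706 = 0.3312, p̂₂ = 591/2026 = 0.2917.
Pooled p̂ = (565+591)/(1706+2026) = 1156/3732 = 0.3098.
SE = √(0.213806 × 0.00107975) = 0.0152.
z = (0.3312 − 0.2917)/0.0152 = 0.0395/0.0152 = 2.60.
p-value = P(Z > 2.598) ≈ 0.0047.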